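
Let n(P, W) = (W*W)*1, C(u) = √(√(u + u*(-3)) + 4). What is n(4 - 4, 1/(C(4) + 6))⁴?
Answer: (6 + √2*√(2 + I*√2))⁻⁸ ≈ 4.1108e-8 - 3.1897e-8*I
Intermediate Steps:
C(u) = √(4 + √2*√(-u)) (C(u) = √(√(u - 3*u) + 4) = √(√(-2*u) + 4) = √(√2*√(-u) + 4) = √(4 + √2*√(-u)))
n(P, W) = W² (n(P, W) = W²*1 = W²)
n(4 - 4, 1/(C(4) + 6))⁴ = ((1/(√(4 + √2*√(-1*4)) + 6))²)⁴ = ((1/(√(4 + √2*√(-4)) + 6))²)⁴ = ((1/(√(4 + √2*(2*I)) + 6))²)⁴ = ((1/(√(4 + 2*I*√2) + 6))²)⁴ = ((1/(6 + √(4 + 2*I*√2)))²)⁴ = ((6 + √(4 + 2*I*√2))⁻²)⁴ = (6 + √(4 + 2*I*√2))⁻⁸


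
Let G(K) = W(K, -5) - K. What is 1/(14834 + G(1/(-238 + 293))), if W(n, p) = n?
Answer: 1/14834 ≈ 6.7413e-5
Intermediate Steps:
G(K) = 0 (G(K) = K - K = 0)
1/(14834 + G(1/(-238 + 293))) = 1/(14834 + 0) = 1/14834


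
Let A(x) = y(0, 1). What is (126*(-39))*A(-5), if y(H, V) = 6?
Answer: -29484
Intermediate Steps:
A(x) = 6
(126*(-39))*A(-5) = (126*(-39))*6 = -4914*6 = -29484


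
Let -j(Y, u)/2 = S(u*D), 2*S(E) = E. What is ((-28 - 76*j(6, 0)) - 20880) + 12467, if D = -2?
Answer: -8441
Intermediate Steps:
S(E) = E/2
j(Y, u) = 2*u (j(Y, u) = -u*(-2) = -(-2)*u = 2*u)
((-28 - 76*j(6, 0)) - 20880) + 12467 = ((-28 - 152*0) - 20880) + 12467 = ((-28 - 76*0) - 20880) + 12467 = ((-28 + 0) - 20880) + 12467 = (-28 - 20880) + 12467 = -20908 + 12467 = -8441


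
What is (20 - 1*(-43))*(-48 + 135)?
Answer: 5481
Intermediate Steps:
(20 - 1*(-43))*(-48 + 135) = (20 + 43)*87 = 63*87 = 5481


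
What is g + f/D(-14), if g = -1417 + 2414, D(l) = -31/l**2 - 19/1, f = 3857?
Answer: 2987763/3755 ≈ 795.68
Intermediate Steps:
D(l) = -19 - 31/l**2 (D(l) = -31/l**2 - 19*1 = -31/l**2 - 19 = -19 - 31/l**2)
g = 997
g + f/D(-14) = 997 + 3857/(-19 - 31/(-14)**2) = 997 + 3857/(-19 - 31*1/196) = 997 + 3857/(-19 - 31/196) = 997 + 3857/(-3755/196) = 997 + 3857*(-196/3755) = 997 - 755972/3755 = 2987763/3755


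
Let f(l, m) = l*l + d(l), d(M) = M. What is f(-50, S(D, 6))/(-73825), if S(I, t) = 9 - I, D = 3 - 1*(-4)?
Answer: -98/2953 ≈ -0.033187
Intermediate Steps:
D = 7 (D = 3 + 4 = 7)
f(l, m) = l + l² (f(l, m) = l*l + l = l² + l = l + l²)
f(-50, S(D, 6))/(-73825) = -50*(1 - 50)/(-73825) = -50*(-49)*(-1/73825) = 2450*(-1/73825) = -98/2953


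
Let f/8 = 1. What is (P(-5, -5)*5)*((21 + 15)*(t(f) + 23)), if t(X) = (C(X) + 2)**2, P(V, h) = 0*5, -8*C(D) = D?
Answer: 0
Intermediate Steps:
f = 8 (f = 8*1 = 8)
C(D) = -D/8
P(V, h) = 0
t(X) = (2 - X/8)**2 (t(X) = (-X/8 + 2)**2 = (2 - X/8)**2)
(P(-5, -5)*5)*((21 + 15)*(t(f) + 23)) = (0*5)*((21 + 15)*((-16 + 8)**2/64 + 23)) = 0*(36*((1/64)*(-8)**2 + 23)) = 0*(36*((1/64)*64 + 23)) = 0*(36*(1 + 23)) = 0*(36*24) = 0*864 = 0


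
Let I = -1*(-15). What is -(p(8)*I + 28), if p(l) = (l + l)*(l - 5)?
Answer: -748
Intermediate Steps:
p(l) = 2*l*(-5 + l) (p(l) = (2*l)*(-5 + l) = 2*l*(-5 + l))
I = 15
-(p(8)*I + 28) = -((2*8*(-5 + 8))*15 + 28) = -((2*8*3)*15 + 28) = -(48*15 + 28) = -(720 + 28) = -1*748 = -748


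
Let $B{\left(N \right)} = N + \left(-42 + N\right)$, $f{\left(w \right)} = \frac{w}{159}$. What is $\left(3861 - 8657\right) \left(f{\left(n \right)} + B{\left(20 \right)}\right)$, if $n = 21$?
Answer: $\frac{474804}{53} \approx 8958.6$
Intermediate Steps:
$f{\left(w \right)} = \frac{w}{159}$ ($f{\left(w \right)} = w \frac{1}{159} = \frac{w}{159}$)
$B{\left(N \right)} = -42 + 2 N$
$\left(3861 - 8657\right) \left(f{\left(n \right)} + B{\left(20 \right)}\right) = \left(3861 - 8657\right) \left(\frac{1}{159} \cdot 21 + \left(-42 + 2 \cdot 20\right)\right) = - 4796 \left(\frac{7}{53} + \left(-42 + 40\right)\right) = - 4796 \left(\frac{7}{53} - 2\right) = \left(-4796\right) \left(- \frac{99}{53}\right) = \frac{474804}{53}$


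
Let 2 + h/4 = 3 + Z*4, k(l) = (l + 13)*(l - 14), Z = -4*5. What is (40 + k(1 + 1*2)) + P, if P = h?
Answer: -452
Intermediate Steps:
Z = -20
k(l) = (-14 + l)*(13 + l) (k(l) = (13 + l)*(-14 + l) = (-14 + l)*(13 + l))
h = -316 (h = -8 + 4*(3 - 20*4) = -8 + 4*(3 - 80) = -8 + 4*(-77) = -8 - 308 = -316)
P = -316
(40 + k(1 + 1*2)) + P = (40 + (-182 + (1 + 1*2)**2 - (1 + 1*2))) - 316 = (40 + (-182 + (1 + 2)**2 - (1 + 2))) - 316 = (40 + (-182 + 3**2 - 1*3)) - 316 = (40 + (-182 + 9 - 3)) - 316 = (40 - 176) - 316 = -136 - 316 = -452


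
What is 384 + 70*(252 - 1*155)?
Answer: 7174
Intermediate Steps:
384 + 70*(252 - 1*155) = 384 + 70*(252 - 155) = 384 + 70*97 = 384 + 6790 = 7174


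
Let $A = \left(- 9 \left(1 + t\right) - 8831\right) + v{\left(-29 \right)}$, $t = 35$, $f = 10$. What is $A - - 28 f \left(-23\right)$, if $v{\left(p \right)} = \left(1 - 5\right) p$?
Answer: $-15479$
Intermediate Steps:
$v{\left(p \right)} = - 4 p$
$A = -9039$ ($A = \left(- 9 \left(1 + 35\right) - 8831\right) - -116 = \left(\left(-9\right) 36 - 8831\right) + 116 = \left(-324 - 8831\right) + 116 = -9155 + 116 = -9039$)
$A - - 28 f \left(-23\right) = -9039 - \left(-28\right) 10 \left(-23\right) = -9039 - \left(-280\right) \left(-23\right) = -9039 - 6440 = -15479$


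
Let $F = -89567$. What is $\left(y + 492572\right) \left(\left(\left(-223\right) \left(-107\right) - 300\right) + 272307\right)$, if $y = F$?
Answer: $119236283340$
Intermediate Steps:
$y = -89567$
$\left(y + 492572\right) \left(\left(\left(-223\right) \left(-107\right) - 300\right) + 272307\right) = \left(-89567 + 492572\right) \left(\left(\left(-223\right) \left(-107\right) - 300\right) + 272307\right) = 403005 \left(\left(23861 - 300\right) + 272307\right) = 403005 \left(23561 + 272307\right) = 403005 \cdot 295868 = 119236283340$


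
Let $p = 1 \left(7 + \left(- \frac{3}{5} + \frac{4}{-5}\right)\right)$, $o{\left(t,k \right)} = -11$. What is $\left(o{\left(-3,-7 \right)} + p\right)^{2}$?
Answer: $\frac{729}{25} \approx 29.16$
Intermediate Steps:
$p = \frac{28}{5}$ ($p = 1 \left(7 + \left(\left(-3\right) \frac{1}{5} + 4 \left(- \frac{1}{5}\right)\right)\right) = 1 \left(7 - \frac{7}{5}\right) = 1 \cdot \frac{28}{5} = \frac{28}{5} \approx 5.6$)
$\left(o{\left(-3,-7 \right)} + p\right)^{2} = \left(-11 + \frac{28}{5}\right)^{2} = \left(- \frac{27}{5}\right)^{2} = \frac{729}{25}$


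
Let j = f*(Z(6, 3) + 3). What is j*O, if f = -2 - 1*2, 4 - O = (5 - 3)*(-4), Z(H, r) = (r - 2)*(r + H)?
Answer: -576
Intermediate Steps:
Z(H, r) = (-2 + r)*(H + r)
O = 12 (O = 4 - (5 - 3)*(-4) = 4 - 2*(-4) = 4 - 1*(-8) = 4 + 8 = 12)
f = -4 (f = -2 - 2 = -4)
j = -48 (j = -4*((3**2 - 2*6 - 2*3 + 6*3) + 3) = -4*((9 - 12 - 6 + 18) + 3) = -4*(9 + 3) = -4*12 = -48)
j*O = -48*12 = -576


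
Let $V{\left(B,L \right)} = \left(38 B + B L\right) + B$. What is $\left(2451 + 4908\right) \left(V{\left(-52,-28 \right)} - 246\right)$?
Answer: $-6019662$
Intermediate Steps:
$V{\left(B,L \right)} = 39 B + B L$
$\left(2451 + 4908\right) \left(V{\left(-52,-28 \right)} - 246\right) = \left(2451 + 4908\right) \left(- 52 \left(39 - 28\right) - 246\right) = 7359 \left(\left(-52\right) 11 - 246\right) = 7359 \left(-572 - 246\right) = 7359 \left(-818\right) = -6019662$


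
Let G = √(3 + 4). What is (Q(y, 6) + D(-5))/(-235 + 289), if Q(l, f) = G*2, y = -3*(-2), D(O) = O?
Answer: -5/54 + √7/27 ≈ 0.0053982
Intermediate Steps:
G = √7 ≈ 2.6458
y = 6
Q(l, f) = 2*√7 (Q(l, f) = √7*2 = 2*√7)
(Q(y, 6) + D(-5))/(-235 + 289) = (2*√7 - 5)/(-235 + 289) = (-5 + 2*√7)/54 = (-5 + 2*√7)*(1/54) = -5/54 + √7/27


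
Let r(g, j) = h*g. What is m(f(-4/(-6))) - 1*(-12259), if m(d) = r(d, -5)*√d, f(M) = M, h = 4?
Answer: 12259 + 8*√6/9 ≈ 12261.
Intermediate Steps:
r(g, j) = 4*g
m(d) = 4*d^(3/2) (m(d) = (4*d)*√d = 4*d^(3/2))
m(f(-4/(-6))) - 1*(-12259) = 4*(-4/(-6))^(3/2) - 1*(-12259) = 4*(-4*(-⅙))^(3/2) + 12259 = 4*(⅔)^(3/2) + 12259 = 4*(2*√6/9) + 12259 = 8*√6/9 + 12259 = 12259 + 8*√6/9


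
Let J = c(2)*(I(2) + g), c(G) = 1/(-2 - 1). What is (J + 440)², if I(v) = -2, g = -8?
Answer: 1768900/9 ≈ 1.9654e+5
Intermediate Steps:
c(G) = -⅓ (c(G) = 1/(-3) = -⅓)
J = 10/3 (J = -(-2 - 8)/3 = -⅓*(-10) = 10/3 ≈ 3.3333)
(J + 440)² = (10/3 + 440)² = (1330/3)² = 1768900/9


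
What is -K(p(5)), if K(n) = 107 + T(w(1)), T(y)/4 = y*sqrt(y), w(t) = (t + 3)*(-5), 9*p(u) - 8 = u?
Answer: -107 + 160*I*sqrt(5) ≈ -107.0 + 357.77*I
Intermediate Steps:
p(u) = 8/9 + u/9
w(t) = -15 - 5*t (w(t) = (3 + t)*(-5) = -15 - 5*t)
T(y) = 4*y**(3/2) (T(y) = 4*(y*sqrt(y)) = 4*y**(3/2))
K(n) = 107 - 160*I*sqrt(5) (K(n) = 107 + 4*(-15 - 5*1)**(3/2) = 107 + 4*(-15 - 5)**(3/2) = 107 + 4*(-20)**(3/2) = 107 + 4*(-40*I*sqrt(5)) = 107 - 160*I*sqrt(5))
-K(p(5)) = -(107 - 160*I*sqrt(5)) = -107 + 160*I*sqrt(5)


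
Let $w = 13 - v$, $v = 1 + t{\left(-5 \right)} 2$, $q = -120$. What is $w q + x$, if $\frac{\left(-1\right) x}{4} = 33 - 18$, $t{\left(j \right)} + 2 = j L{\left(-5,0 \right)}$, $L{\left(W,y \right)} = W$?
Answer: $4020$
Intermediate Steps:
$t{\left(j \right)} = -2 - 5 j$ ($t{\left(j \right)} = -2 + j \left(-5\right) = -2 - 5 j$)
$v = 47$ ($v = 1 + \left(-2 - -25\right) 2 = 1 + \left(-2 + 25\right) 2 = 1 + 23 \cdot 2 = 1 + 46 = 47$)
$x = -60$ ($x = - 4 \left(33 - 18\right) = \left(-4\right) 15 = -60$)
$w = -34$ ($w = 13 - 47 = -34$)
$w q + x = \left(-34\right) \left(-120\right) - 60 = 4080 - 60 = 4020$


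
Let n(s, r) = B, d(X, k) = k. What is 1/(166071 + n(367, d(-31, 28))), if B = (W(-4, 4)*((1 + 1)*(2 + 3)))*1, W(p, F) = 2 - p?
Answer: 1/166131 ≈ 6.0193e-6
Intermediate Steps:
B = 60 (B = ((2 - 1*(-4))*((1 + 1)*(2 + 3)))*1 = ((2 + 4)*(2*5))*1 = (6*10)*1 = 60*1 = 60)
n(s, r) = 60
1/(166071 + n(367, d(-31, 28))) = 1/(166071 + 60) = 1/166131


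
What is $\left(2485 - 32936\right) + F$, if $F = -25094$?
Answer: $-55545$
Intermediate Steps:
$\left(2485 - 32936\right) + F = \left(2485 - 32936\right) - 25094 = -30451 - 25094 = -55545$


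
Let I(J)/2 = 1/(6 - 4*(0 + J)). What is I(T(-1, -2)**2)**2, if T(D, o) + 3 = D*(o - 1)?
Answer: 1/9 ≈ 0.11111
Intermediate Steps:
T(D, o) = -3 + D*(-1 + o) (T(D, o) = -3 + D*(o - 1) = -3 + D*(-1 + o))
I(J) = 2/(6 - 4*J) (I(J) = 2/(6 - 4*(0 + J)) = 2/(6 - 4*J))
I(T(-1, -2)**2)**2 = (-1/(-3 + 2*(-3 - 1*(-1) - 1*(-2))**2))**2 = (-1/(-3 + 2*(-3 + 1 + 2)**2))**2 = (-1/(-3 + 2*0**2))**2 = (-1/(-3 + 2*0))**2 = (-1/(-3 + 0))**2 = (-1/(-3))**2 = (-1*(-1/3))**2 = (1/3)**2 = 1/9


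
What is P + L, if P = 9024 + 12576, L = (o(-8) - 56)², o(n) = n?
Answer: 25696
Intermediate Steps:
L = 4096 (L = (-8 - 56)² = (-64)² = 4096)
P = 21600
P + L = 21600 + 4096 = 25696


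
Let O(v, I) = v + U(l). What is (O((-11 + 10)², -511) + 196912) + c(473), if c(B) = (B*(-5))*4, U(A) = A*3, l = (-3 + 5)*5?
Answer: 187483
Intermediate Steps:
l = 10 (l = 2*5 = 10)
U(A) = 3*A
c(B) = -20*B (c(B) = -5*B*4 = -20*B)
O(v, I) = 30 + v (O(v, I) = v + 3*10 = v + 30 = 30 + v)
(O((-11 + 10)², -511) + 196912) + c(473) = ((30 + (-11 + 10)²) + 196912) - 20*473 = ((30 + (-1)²) + 196912) - 9460 = ((30 + 1) + 196912) - 9460 = (31 + 196912) - 9460 = 196943 - 9460 = 187483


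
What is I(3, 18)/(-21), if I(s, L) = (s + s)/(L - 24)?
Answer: 1/21 ≈ 0.047619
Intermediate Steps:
I(s, L) = 2*s/(-24 + L) (I(s, L) = (2*s)/(-24 + L) = 2*s/(-24 + L))
I(3, 18)/(-21) = (2*3/(-24 + 18))/(-21) = -2*3/(21*(-6)) = -2*3*(-1)/(21*6) = -1/21*(-1) = 1/21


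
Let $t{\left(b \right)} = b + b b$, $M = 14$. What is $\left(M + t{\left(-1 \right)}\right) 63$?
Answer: $882$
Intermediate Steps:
$t{\left(b \right)} = b + b^{2}$
$\left(M + t{\left(-1 \right)}\right) 63 = \left(14 - \left(1 - 1\right)\right) 63 = \left(14 - 0\right) 63 = \left(14 + 0\right) 63 = 14 \cdot 63 = 882$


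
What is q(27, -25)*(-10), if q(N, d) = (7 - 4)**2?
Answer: -90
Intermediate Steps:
q(N, d) = 9 (q(N, d) = 3**2 = 9)
q(27, -25)*(-10) = 9*(-10) = -90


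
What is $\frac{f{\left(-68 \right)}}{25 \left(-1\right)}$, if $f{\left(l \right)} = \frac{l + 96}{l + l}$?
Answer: $\frac{7}{850} \approx 0.0082353$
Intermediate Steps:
$f{\left(l \right)} = \frac{96 + l}{2 l}$
$\frac{f{\left(-68 \right)}}{25 \left(-1\right)} = \frac{\frac{1}{2} \frac{1}{-68} \left(96 - 68\right)}{25 \left(-1\right)} = \frac{\frac{1}{2} \left(- \frac{1}{68}\right) 28}{-25} = \left(- \frac{7}{34}\right) \left(- \frac{1}{25}\right) = \frac{7}{850}$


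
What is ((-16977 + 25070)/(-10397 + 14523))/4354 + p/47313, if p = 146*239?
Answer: 12800812165/17346108348 ≈ 0.73796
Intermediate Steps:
p = 34894
((-16977 + 25070)/(-10397 + 14523))/4354 + p/47313 = ((-16977 + 25070)/(-10397 + 14523))/4354 + 34894/47313 = (8093/4126)*(1/4354) + 34894*(1/47313) = (8093*(1/4126))*(1/4354) + 34894/47313 = (8093/4126)*(1/4354) + 34894/47313 = 8093/17964604 + 34894/47313 = 12800812165/17346108348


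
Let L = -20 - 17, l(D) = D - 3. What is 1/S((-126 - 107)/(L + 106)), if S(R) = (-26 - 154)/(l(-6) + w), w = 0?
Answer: 1/20 ≈ 0.050000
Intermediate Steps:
l(D) = -3 + D
L = -37
S(R) = 20 (S(R) = (-26 - 154)/((-3 - 6) + 0) = -180/(-9 + 0) = -180/(-9) = -180*(-⅑) = 20)
1/S((-126 - 107)/(L + 106)) = 1/20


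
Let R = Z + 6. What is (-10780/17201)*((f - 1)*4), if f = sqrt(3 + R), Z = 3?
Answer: 43120/17201 - 86240*sqrt(3)/17201 ≈ -6.1771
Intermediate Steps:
R = 9 (R = 3 + 6 = 9)
f = 2*sqrt(3) (f = sqrt(3 + 9) = sqrt(12) = 2*sqrt(3) ≈ 3.4641)
(-10780/17201)*((f - 1)*4) = (-10780/17201)*((2*sqrt(3) - 1)*4) = (-10780*1/17201)*((-1 + 2*sqrt(3))*4) = -10780*(-4 + 8*sqrt(3))/17201 = 43120/17201 - 86240*sqrt(3)/17201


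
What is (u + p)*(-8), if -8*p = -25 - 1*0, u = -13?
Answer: 79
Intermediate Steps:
p = 25/8 (p = -(-25 - 1*0)/8 = -(-25 + 0)/8 = -⅛*(-25) = 25/8 ≈ 3.1250)
(u + p)*(-8) = (-13 + 25/8)*(-8) = -79/8*(-8) = 79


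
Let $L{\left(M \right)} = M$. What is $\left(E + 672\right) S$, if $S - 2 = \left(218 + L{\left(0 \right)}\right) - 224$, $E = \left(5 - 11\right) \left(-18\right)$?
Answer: $-3120$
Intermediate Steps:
$E = 108$ ($E = \left(-6\right) \left(-18\right) = 108$)
$S = -4$ ($S = 2 + \left(\left(218 + 0\right) - 224\right) = 2 + \left(218 - 224\right) = 2 - 6 = -4$)
$\left(E + 672\right) S = \left(108 + 672\right) \left(-4\right) = 780 \left(-4\right) = -3120$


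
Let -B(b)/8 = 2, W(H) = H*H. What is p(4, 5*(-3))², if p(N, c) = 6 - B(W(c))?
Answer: 484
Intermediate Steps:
W(H) = H²
B(b) = -16 (B(b) = -8*2 = -16)
p(N, c) = 22 (p(N, c) = 6 - 1*(-16) = 6 + 16 = 22)
p(4, 5*(-3))² = 22² = 484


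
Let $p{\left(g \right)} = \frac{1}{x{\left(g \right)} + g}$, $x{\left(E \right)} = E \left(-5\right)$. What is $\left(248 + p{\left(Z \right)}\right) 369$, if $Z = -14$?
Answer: $\frac{5125041}{56} \approx 91519.0$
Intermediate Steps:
$x{\left(E \right)} = - 5 E$
$p{\left(g \right)} = - \frac{1}{4 g}$ ($p{\left(g \right)} = \frac{1}{- 5 g + g} = \frac{1}{\left(-4\right) g} = - \frac{1}{4 g}$)
$\left(248 + p{\left(Z \right)}\right) 369 = \left(248 - \frac{1}{4 \left(-14\right)}\right) 369 = \left(248 - - \frac{1}{56}\right) 369 = \left(248 + \frac{1}{56}\right) 369 = \frac{13889}{56} \cdot 369 = \frac{5125041}{56}$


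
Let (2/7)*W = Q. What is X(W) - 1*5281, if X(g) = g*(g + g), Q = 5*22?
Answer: 291169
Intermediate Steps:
Q = 110
W = 385 (W = (7/2)*110 = 385)
X(g) = 2*g² (X(g) = g*(2*g) = 2*g²)
X(W) - 1*5281 = 2*385² - 1*5281 = 2*148225 - 5281 = 296450 - 5281 = 291169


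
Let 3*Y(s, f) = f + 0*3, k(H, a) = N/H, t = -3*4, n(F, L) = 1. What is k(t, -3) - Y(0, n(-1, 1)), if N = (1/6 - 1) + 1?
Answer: -25/72 ≈ -0.34722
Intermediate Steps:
N = ⅙ (N = (⅙ - 1) + 1 = -⅚ + 1 = ⅙ ≈ 0.16667)
t = -12
k(H, a) = 1/(6*H)
Y(s, f) = f/3 (Y(s, f) = (f + 0*3)/3 = (f + 0)/3 = f/3)
k(t, -3) - Y(0, n(-1, 1)) = (⅙)/(-12) - 1/3 = (⅙)*(-1/12) - 1*⅓ = -1/72 - ⅓ = -25/72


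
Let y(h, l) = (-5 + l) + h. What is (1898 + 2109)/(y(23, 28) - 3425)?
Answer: -4007/3379 ≈ -1.1859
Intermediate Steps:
y(h, l) = -5 + h + l
(1898 + 2109)/(y(23, 28) - 3425) = (1898 + 2109)/((-5 + 23 + 28) - 3425) = 4007/(46 - 3425) = 4007/(-3379) = 4007*(-1/3379) = -4007/3379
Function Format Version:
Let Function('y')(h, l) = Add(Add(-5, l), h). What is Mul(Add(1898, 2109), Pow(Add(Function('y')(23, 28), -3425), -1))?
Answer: Rational(-4007, 3379) ≈ -1.1859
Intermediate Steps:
Function('y')(h, l) = Add(-5, h, l)
Mul(Add(1898, 2109), Pow(Add(Function('y')(23, 28), -3425), -1)) = Mul(Add(1898, 2109), Pow(Add(Add(-5, 23, 28), -3425), -1)) = Mul(4007, Pow(Add(46, -3425), -1)) = Mul(4007, Pow(-3379, -1)) = Mul(4007, Rational(-1, 3379)) = Rational(-4007, 3379)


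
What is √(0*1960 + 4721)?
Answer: √4721 ≈ 68.709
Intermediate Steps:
√(0*1960 + 4721) = √(0 + 4721) = √4721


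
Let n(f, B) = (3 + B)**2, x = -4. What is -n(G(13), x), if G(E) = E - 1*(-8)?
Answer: -1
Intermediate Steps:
G(E) = 8 + E (G(E) = E + 8 = 8 + E)
-n(G(13), x) = -(3 - 4)**2 = -1*(-1)**2 = -1*1 = -1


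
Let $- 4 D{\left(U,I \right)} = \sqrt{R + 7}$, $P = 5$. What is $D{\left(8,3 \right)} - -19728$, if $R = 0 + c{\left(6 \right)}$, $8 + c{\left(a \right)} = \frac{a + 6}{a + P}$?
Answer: $19728 - \frac{\sqrt{11}}{44} \approx 19728.0$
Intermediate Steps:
$c{\left(a \right)} = -8 + \frac{6 + a}{5 + a}$ ($c{\left(a \right)} = -8 + \frac{a + 6}{a + 5} = -8 + \frac{6 + a}{5 + a}$)
$R = - \frac{76}{11}$ ($R = 0 + \frac{-34 - 42}{5 + 6} = 0 + \frac{-34 - 42}{11} = 0 + \frac{1}{11} \left(-76\right) = 0 - \frac{76}{11} = - \frac{76}{11} \approx -6.9091$)
$D{\left(U,I \right)} = - \frac{\sqrt{11}}{44}$ ($D{\left(U,I \right)} = - \frac{\sqrt{- \frac{76}{11} + 7}}{4} = - \frac{1}{4 \sqrt{11}} = - \frac{\frac{1}{11} \sqrt{11}}{4} = - \frac{\sqrt{11}}{44}$)
$D{\left(8,3 \right)} - -19728 = - \frac{\sqrt{11}}{44} - -19728 = - \frac{\sqrt{11}}{44} + 19728 = 19728 - \frac{\sqrt{11}}{44}$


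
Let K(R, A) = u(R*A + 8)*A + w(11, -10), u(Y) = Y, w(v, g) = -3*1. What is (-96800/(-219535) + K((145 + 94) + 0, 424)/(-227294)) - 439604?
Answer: -4389041246571263/9979797658 ≈ -4.3979e+5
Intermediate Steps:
w(v, g) = -3
K(R, A) = -3 + A*(8 + A*R) (K(R, A) = (R*A + 8)*A - 3 = (A*R + 8)*A - 3 = (8 + A*R)*A - 3 = A*(8 + A*R) - 3 = -3 + A*(8 + A*R))
(-96800/(-219535) + K((145 + 94) + 0, 424)/(-227294)) - 439604 = (-96800/(-219535) + (-3 + 424*(8 + 424*((145 + 94) + 0)))/(-227294)) - 439604 = (-96800*(-1/219535) + (-3 + 424*(8 + 424*(239 + 0)))*(-1/227294)) - 439604 = (19360/43907 + (-3 + 424*(8 + 424*239))*(-1/227294)) - 439604 = (19360/43907 + (-3 + 424*(8 + 101336))*(-1/227294)) - 439604 = (19360/43907 + (-3 + 424*101344)*(-1/227294)) - 439604 = (19360/43907 + (-3 + 42969856)*(-1/227294)) - 439604 = (19360/43907 + 42969853*(-1/227294)) - 439604 = (19360/43907 - 42969853/227294) - 439604 = -1882276923831/9979797658 - 439604 = -4389041246571263/9979797658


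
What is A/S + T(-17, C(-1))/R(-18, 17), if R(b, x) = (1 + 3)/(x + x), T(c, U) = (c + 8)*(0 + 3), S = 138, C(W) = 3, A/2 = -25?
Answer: -31721/138 ≈ -229.86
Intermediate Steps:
A = -50 (A = 2*(-25) = -50)
T(c, U) = 24 + 3*c (T(c, U) = (8 + c)*3 = 24 + 3*c)
R(b, x) = 2/x (R(b, x) = 4/((2*x)) = 4*(1/(2*x)) = 2/x)
A/S + T(-17, C(-1))/R(-18, 17) = -50/138 + (24 + 3*(-17))/((2/17)) = -50*1/138 + (24 - 51)/((2*(1/17))) = -25/69 - 27/2/17 = -25/69 - 27*17/2 = -25/69 - 459/2 = -31721/138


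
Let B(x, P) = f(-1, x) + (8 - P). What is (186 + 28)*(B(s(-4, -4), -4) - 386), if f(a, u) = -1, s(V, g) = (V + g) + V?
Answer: -80250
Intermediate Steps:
s(V, g) = g + 2*V
B(x, P) = 7 - P (B(x, P) = -1 + (8 - P) = 7 - P)
(186 + 28)*(B(s(-4, -4), -4) - 386) = (186 + 28)*((7 - 1*(-4)) - 386) = 214*((7 + 4) - 386) = 214*(11 - 386) = 214*(-375) = -80250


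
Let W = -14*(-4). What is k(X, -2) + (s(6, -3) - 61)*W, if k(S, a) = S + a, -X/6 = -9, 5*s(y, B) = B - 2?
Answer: -3420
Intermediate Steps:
s(y, B) = -⅖ + B/5 (s(y, B) = (B - 2)/5 = (-2 + B)/5 = -⅖ + B/5)
W = 56
X = 54 (X = -6*(-9) = 54)
k(X, -2) + (s(6, -3) - 61)*W = (54 - 2) + ((-⅖ + (⅕)*(-3)) - 61)*56 = 52 + ((-⅖ - ⅗) - 61)*56 = 52 + (-1 - 61)*56 = 52 - 62*56 = 52 - 3472 = -3420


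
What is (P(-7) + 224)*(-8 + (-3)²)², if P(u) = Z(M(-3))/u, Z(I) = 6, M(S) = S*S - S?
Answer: 1562/7 ≈ 223.14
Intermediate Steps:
M(S) = S² - S
P(u) = 6/u
(P(-7) + 224)*(-8 + (-3)²)² = (6/(-7) + 224)*(-8 + (-3)²)² = (6*(-⅐) + 224)*(-8 + 9)² = (-6/7 + 224)*1² = (1562/7)*1 = 1562/7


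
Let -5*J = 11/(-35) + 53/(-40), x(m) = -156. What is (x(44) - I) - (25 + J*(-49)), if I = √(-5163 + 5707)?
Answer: -32987/200 - 4*√34 ≈ -188.26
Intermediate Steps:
I = 4*√34 (I = √544 = 4*√34 ≈ 23.324)
J = 459/1400 (J = -(11/(-35) + 53/(-40))/5 = -(11*(-1/35) + 53*(-1/40))/5 = -(-11/35 - 53/40)/5 = -⅕*(-459/280) = 459/1400 ≈ 0.32786)
(x(44) - I) - (25 + J*(-49)) = (-156 - 4*√34) - (25 + (459/1400)*(-49)) = (-156 - 4*√34) - (25 - 3213/200) = (-156 - 4*√34) - 1*1787/200 = (-156 - 4*√34) - 1787/200 = -32987/200 - 4*√34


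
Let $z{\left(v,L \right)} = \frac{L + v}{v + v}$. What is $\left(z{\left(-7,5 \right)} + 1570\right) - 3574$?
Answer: $- \frac{14027}{7} \approx -2003.9$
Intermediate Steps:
$z{\left(v,L \right)} = \frac{L + v}{2 v}$
$\left(z{\left(-7,5 \right)} + 1570\right) - 3574 = \left(\frac{5 - 7}{2 \left(-7\right)} + 1570\right) - 3574 = \left(\frac{1}{2} \left(- \frac{1}{7}\right) \left(-2\right) + 1570\right) - 3574 = \left(\frac{1}{7} + 1570\right) - 3574 = \frac{10991}{7} - 3574 = - \frac{14027}{7}$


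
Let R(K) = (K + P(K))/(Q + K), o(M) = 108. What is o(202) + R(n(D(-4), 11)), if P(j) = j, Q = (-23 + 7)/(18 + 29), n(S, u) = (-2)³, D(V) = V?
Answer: 5386/49 ≈ 109.92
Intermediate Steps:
n(S, u) = -8
Q = -16/47 ≈ -0.34043
R(K) = 2*K/(-16/47 + K) (R(K) = (K + K)/(-16/47 + K) = (2*K)/(-16/47 + K) = 2*K/(-16/47 + K))
o(202) + R(n(D(-4), 11)) = 108 + 94*(-8)/(-16 + 47*(-8)) = 108 + 94*(-8)/(-16 - 376) = 108 + 94*(-8)/(-392) = 108 + 94*(-8)*(-1/392) = 108 + 94/49 = 5386/49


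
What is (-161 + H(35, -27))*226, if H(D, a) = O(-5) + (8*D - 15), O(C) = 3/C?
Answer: 116842/5 ≈ 23368.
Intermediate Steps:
H(D, a) = -78/5 + 8*D (H(D, a) = 3/(-5) + (8*D - 15) = 3*(-⅕) + (-15 + 8*D) = -⅗ + (-15 + 8*D) = -78/5 + 8*D)
(-161 + H(35, -27))*226 = (-161 + (-78/5 + 8*35))*226 = (-161 + (-78/5 + 280))*226 = (-161 + 1322/5)*226 = (517/5)*226 = 116842/5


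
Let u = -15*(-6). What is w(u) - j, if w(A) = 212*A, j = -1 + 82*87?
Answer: 11947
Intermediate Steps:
u = 90
j = 7133 (j = -1 + 7134 = 7133)
w(u) - j = 212*90 - 1*7133 = 19080 - 7133 = 11947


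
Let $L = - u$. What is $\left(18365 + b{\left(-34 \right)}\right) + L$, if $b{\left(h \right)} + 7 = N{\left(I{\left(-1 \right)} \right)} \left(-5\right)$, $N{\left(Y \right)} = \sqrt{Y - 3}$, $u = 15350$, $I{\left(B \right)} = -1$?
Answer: $3008 - 10 i \approx 3008.0 - 10.0 i$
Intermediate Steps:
$N{\left(Y \right)} = \sqrt{-3 + Y}$
$b{\left(h \right)} = -7 - 10 i$ ($b{\left(h \right)} = -7 + \sqrt{-3 - 1} \left(-5\right) = -7 + \sqrt{-4} \left(-5\right) = -7 + 2 i \left(-5\right) = -7 - 10 i$)
$L = -15350$ ($L = \left(-1\right) 15350 = -15350$)
$\left(18365 + b{\left(-34 \right)}\right) + L = \left(18365 - \left(7 + 10 i\right)\right) - 15350 = \left(18358 - 10 i\right) - 15350 = 3008 - 10 i$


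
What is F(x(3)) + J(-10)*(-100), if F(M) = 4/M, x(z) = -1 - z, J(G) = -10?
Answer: 999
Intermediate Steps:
F(x(3)) + J(-10)*(-100) = 4/(-1 - 1*3) - 10*(-100) = 4/(-1 - 3) + 1000 = 4/(-4) + 1000 = 4*(-1/4) + 1000 = -1 + 1000 = 999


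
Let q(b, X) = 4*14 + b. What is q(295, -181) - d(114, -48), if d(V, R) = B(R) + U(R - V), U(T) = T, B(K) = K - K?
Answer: 513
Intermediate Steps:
B(K) = 0
q(b, X) = 56 + b
d(V, R) = R - V (d(V, R) = 0 + (R - V) = R - V)
q(295, -181) - d(114, -48) = (56 + 295) - (-48 - 1*114) = 351 - (-48 - 114) = 351 - 1*(-162) = 351 + 162 = 513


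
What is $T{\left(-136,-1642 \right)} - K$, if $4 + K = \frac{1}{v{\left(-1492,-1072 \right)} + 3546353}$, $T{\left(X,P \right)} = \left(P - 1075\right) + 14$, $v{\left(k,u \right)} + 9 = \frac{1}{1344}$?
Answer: $- \frac{12864206824907}{4766286337} \approx -2699.0$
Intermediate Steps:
$v{\left(k,u \right)} = - \frac{12095}{1344}$ ($v{\left(k,u \right)} = -9 + \frac{1}{1344} = - \frac{12095}{1344}$)
$T{\left(X,P \right)} = -1061 + P$ ($T{\left(X,P \right)} = \left(-1075 + P\right) + 14 = -1061 + P$)
$K = - \frac{19065144004}{4766286337}$ ($K = -4 + \frac{1}{- \frac{12095}{1344} + 3546353} = -4 + \frac{1}{\frac{4766286337}{1344}} = -4 + \frac{1344}{4766286337} = - \frac{19065144004}{4766286337} \approx -4.0$)
$T{\left(-136,-1642 \right)} - K = \left(-1061 - 1642\right) - - \frac{19065144004}{4766286337} = -2703 + \frac{19065144004}{4766286337} = - \frac{12864206824907}{4766286337}$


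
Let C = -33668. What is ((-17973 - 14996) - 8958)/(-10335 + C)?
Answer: 41927/44003 ≈ 0.95282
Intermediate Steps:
((-17973 - 14996) - 8958)/(-10335 + C) = ((-17973 - 14996) - 8958)/(-10335 - 33668) = (-32969 - 8958)/(-44003) = -41927*(-1/44003) = 41927/44003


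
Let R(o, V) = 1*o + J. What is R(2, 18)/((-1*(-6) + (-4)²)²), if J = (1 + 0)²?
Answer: 3/484 ≈ 0.0061983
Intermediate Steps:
J = 1 (J = 1² = 1)
R(o, V) = 1 + o (R(o, V) = 1*o + 1 = o + 1 = 1 + o)
R(2, 18)/((-1*(-6) + (-4)²)²) = (1 + 2)/((-1*(-6) + (-4)²)²) = 3/((6 + 16)²) = 3/(22²) = 3/484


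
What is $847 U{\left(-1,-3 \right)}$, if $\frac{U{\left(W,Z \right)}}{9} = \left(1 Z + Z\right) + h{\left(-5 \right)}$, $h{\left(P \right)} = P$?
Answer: $-83853$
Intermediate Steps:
$U{\left(W,Z \right)} = -45 + 18 Z$ ($U{\left(W,Z \right)} = 9 \left(\left(1 Z + Z\right) - 5\right) = 9 \left(\left(Z + Z\right) - 5\right) = 9 \left(2 Z - 5\right) = 9 \left(-5 + 2 Z\right) = -45 + 18 Z$)
$847 U{\left(-1,-3 \right)} = 847 \left(-45 + 18 \left(-3\right)\right) = 847 \left(-45 - 54\right) = 847 \left(-99\right) = -83853$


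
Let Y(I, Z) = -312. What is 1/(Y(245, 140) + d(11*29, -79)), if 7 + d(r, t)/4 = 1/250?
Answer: -125/42498 ≈ -0.0029413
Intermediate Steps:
d(r, t) = -3498/125 (d(r, t) = -28 + 4/250 = -28 + 4*(1/250) = -28 + 2/125 = -3498/125)
1/(Y(245, 140) + d(11*29, -79)) = 1/(-312 - 3498/125) = 1/(-42498/125) = -125/42498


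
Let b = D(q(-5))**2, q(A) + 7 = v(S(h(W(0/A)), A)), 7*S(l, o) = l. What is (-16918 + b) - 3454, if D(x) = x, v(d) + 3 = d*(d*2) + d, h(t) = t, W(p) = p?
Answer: -20272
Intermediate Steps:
S(l, o) = l/7
v(d) = -3 + d + 2*d**2 (v(d) = -3 + (d*(d*2) + d) = -3 + (d*(2*d) + d) = -3 + (2*d**2 + d) = -3 + (d + 2*d**2) = -3 + d + 2*d**2)
q(A) = -10 (q(A) = -7 + (-3 + (0/A)/7 + 2*((0/A)/7)**2) = -7 + (-3 + (1/7)*0 + 2*((1/7)*0)**2) = -7 + (-3 + 0 + 2*0**2) = -7 + (-3 + 0 + 2*0) = -7 + (-3 + 0 + 0) = -7 - 3 = -10)
b = 100 (b = (-10)**2 = 100)
(-16918 + b) - 3454 = (-16918 + 100) - 3454 = -16818 - 3454 = -20272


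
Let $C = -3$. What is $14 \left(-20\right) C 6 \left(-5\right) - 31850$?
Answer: $-57050$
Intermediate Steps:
$14 \left(-20\right) C 6 \left(-5\right) - 31850 = 14 \left(-20\right) \left(-3\right) 6 \left(-5\right) - 31850 = - 280 \left(\left(-18\right) \left(-5\right)\right) - 31850 = \left(-280\right) 90 - 31850 = -25200 - 31850 = -57050$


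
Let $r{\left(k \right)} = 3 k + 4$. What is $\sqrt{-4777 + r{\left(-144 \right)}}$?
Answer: $i \sqrt{5205} \approx 72.146 i$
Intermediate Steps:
$r{\left(k \right)} = 4 + 3 k$
$\sqrt{-4777 + r{\left(-144 \right)}} = \sqrt{-4777 + \left(4 + 3 \left(-144\right)\right)} = \sqrt{-4777 + \left(4 - 432\right)} = \sqrt{-4777 - 428} = \sqrt{-5205} = i \sqrt{5205}$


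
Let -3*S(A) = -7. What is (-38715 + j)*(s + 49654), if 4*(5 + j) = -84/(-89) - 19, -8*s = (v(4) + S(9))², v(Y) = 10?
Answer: -16422343084171/8544 ≈ -1.9221e+9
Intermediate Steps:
S(A) = 7/3 (S(A) = -⅓*(-7) = 7/3)
s = -1369/72 (s = -(10 + 7/3)²/8 = -(37/3)²/8 = -⅛*1369/9 = -1369/72 ≈ -19.014)
j = -3387/356 (j = -5 + (-84/(-89) - 19)/4 = -5 + (-1/89*(-84) - 19)/4 = -5 + (84/89 - 19)/4 = -5 + (¼)*(-1607/89) = -5 - 1607/356 = -3387/356 ≈ -9.5140)
(-38715 + j)*(s + 49654) = (-38715 - 3387/356)*(-1369/72 + 49654) = -13785927/356*3573719/72 = -16422343084171/8544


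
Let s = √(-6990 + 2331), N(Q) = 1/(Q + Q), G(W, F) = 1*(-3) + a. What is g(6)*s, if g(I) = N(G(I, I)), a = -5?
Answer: -I*√4659/16 ≈ -4.2661*I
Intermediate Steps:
G(W, F) = -8 (G(W, F) = 1*(-3) - 5 = -3 - 5 = -8)
N(Q) = 1/(2*Q)
g(I) = -1/16 (g(I) = (½)/(-8) = (½)*(-⅛) = -1/16)
s = I*√4659 (s = √(-4659) = I*√4659 ≈ 68.257*I)
g(6)*s = -I*√4659/16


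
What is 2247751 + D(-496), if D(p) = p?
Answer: 2247255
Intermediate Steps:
2247751 + D(-496) = 2247751 - 496 = 2247255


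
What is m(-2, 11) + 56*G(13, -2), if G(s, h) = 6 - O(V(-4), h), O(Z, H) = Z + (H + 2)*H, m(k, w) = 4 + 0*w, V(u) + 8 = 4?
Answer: 564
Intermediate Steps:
V(u) = -4 (V(u) = -8 + 4 = -4)
m(k, w) = 4 (m(k, w) = 4 + 0 = 4)
O(Z, H) = Z + H*(2 + H) (O(Z, H) = Z + (2 + H)*H = Z + H*(2 + H))
G(s, h) = 10 - h² - 2*h (G(s, h) = 6 - (-4 + h² + 2*h) = 6 + (4 - h² - 2*h) = 10 - h² - 2*h)
m(-2, 11) + 56*G(13, -2) = 4 + 56*(10 - 1*(-2)² - 2*(-2)) = 4 + 56*(10 - 1*4 + 4) = 4 + 56*(10 - 4 + 4) = 4 + 56*10 = 4 + 560 = 564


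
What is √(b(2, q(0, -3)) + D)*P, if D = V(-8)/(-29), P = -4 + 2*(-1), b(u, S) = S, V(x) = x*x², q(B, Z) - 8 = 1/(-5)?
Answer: -6*√535195/145 ≈ -30.272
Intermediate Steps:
q(B, Z) = 39/5 (q(B, Z) = 8 + 1/(-5) = 8 - ⅕ = 39/5)
V(x) = x³
P = -6 (P = -4 - 2 = -6)
D = 512/29 (D = (-8)³/(-29) = -512*(-1/29) = 512/29 ≈ 17.655)
√(b(2, q(0, -3)) + D)*P = √(39/5 + 512/29)*(-6) = √(3691/145)*(-6) = (√535195/145)*(-6) = -6*√535195/145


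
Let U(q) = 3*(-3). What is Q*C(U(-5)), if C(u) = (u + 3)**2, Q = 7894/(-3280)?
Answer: -35523/410 ≈ -86.641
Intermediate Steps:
U(q) = -9
Q = -3947/1640 (Q = 7894*(-1/3280) = -3947/1640 ≈ -2.4067)
C(u) = (3 + u)**2
Q*C(U(-5)) = -3947*(3 - 9)**2/1640 = -3947/1640*(-6)**2 = -3947/1640*36 = -35523/410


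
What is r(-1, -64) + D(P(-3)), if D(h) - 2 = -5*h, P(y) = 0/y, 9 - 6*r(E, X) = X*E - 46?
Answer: ½ ≈ 0.50000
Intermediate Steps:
r(E, X) = 55/6 - E*X/6 (r(E, X) = 3/2 - (X*E - 46)/6 = 3/2 - (E*X - 46)/6 = 3/2 - (-46 + E*X)/6 = 3/2 + (23/3 - E*X/6) = 55/6 - E*X/6)
P(y) = 0
D(h) = 2 - 5*h
r(-1, -64) + D(P(-3)) = (55/6 - ⅙*(-1)*(-64)) + (2 - 5*0) = (55/6 - 32/3) + (2 + 0) = -3/2 + 2 = ½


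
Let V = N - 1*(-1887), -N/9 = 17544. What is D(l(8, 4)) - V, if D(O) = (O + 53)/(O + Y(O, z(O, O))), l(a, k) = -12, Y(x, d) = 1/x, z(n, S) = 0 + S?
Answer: 22620813/145 ≈ 1.5601e+5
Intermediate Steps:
z(n, S) = S
N = -157896 (N = -9*17544 = -157896)
D(O) = (53 + O)/(O + 1/O) (D(O) = (O + 53)/(O + 1/O) = (53 + O)/(O + 1/O))
V = -156009 (V = -157896 - 1*(-1887) = -157896 + 1887 = -156009)
D(l(8, 4)) - V = -12*(53 - 12)/(1 + (-12)**2) - 1*(-156009) = -12*41/(1 + 144) + 156009 = -12*41/145 + 156009 = -12*1/145*41 + 156009 = -492/145 + 156009 = 22620813/145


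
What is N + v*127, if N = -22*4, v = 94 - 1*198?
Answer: -13296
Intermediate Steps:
v = -104 (v = 94 - 198 = -104)
N = -88 (N = -11*8 = -88)
N + v*127 = -88 - 104*127 = -88 - 13208 = -13296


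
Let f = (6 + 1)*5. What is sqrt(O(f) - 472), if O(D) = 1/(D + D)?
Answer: 3*I*sqrt(256970)/70 ≈ 21.725*I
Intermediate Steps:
f = 35 (f = 7*5 = 35)
O(D) = 1/(2*D)
sqrt(O(f) - 472) = sqrt((1/2)/35 - 472) = sqrt((1/2)*(1/35) - 472) = sqrt(1/70 - 472) = sqrt(-33039/70) = 3*I*sqrt(256970)/70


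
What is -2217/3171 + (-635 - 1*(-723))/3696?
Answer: -4283/6342 ≈ -0.67534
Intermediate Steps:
-2217/3171 + (-635 - 1*(-723))/3696 = -2217*1/3171 + (-635 + 723)*(1/3696) = -739/1057 + 88*(1/3696) = -739/1057 + 1/42 = -4283/6342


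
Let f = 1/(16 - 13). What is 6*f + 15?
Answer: 17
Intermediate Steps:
f = ⅓ (f = 1/3 = ⅓ ≈ 0.33333)
6*f + 15 = 6*(⅓) + 15 = 2 + 15 = 17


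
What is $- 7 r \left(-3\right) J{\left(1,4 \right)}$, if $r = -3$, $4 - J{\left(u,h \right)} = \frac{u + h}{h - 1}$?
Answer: $-147$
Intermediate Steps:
$J{\left(u,h \right)} = 4 - \frac{h + u}{-1 + h}$ ($J{\left(u,h \right)} = 4 - \frac{u + h}{h - 1} = 4 - \frac{h + u}{-1 + h}$)
$- 7 r \left(-3\right) J{\left(1,4 \right)} = - 7 \left(\left(-3\right) \left(-3\right)\right) \frac{-4 - 1 + 3 \cdot 4}{-1 + 4} = \left(-7\right) 9 \frac{-4 - 1 + 12}{3} = - 63 \cdot \frac{1}{3} \cdot 7 = \left(-63\right) \frac{7}{3} = -147$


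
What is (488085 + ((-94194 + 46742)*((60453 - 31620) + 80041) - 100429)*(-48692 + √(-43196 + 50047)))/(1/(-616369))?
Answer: -155054917849553004361 + 3184402315549013*√6851 ≈ -1.5479e+20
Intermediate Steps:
(488085 + ((-94194 + 46742)*((60453 - 31620) + 80041) - 100429)*(-48692 + √(-43196 + 50047)))/(1/(-616369)) = (488085 + (-47452*(28833 + 80041) - 100429)*(-48692 + √6851))/(-1/616369) = (488085 + (-47452*108874 - 100429)*(-48692 + √6851))*(-616369) = (488085 + (-5166289048 - 100429)*(-48692 + √6851))*(-616369) = (488085 - 5166389477*(-48692 + √6851))*(-616369) = (488085 + (251561836414084 - 5166389477*√6851))*(-616369) = (251561836902169 - 5166389477*√6851)*(-616369) = -155054917849553004361 + 3184402315549013*√6851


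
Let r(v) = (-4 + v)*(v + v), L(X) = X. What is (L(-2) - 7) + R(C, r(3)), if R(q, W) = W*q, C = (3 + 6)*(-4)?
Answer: 207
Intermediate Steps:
r(v) = 2*v*(-4 + v) (r(v) = (-4 + v)*(2*v) = 2*v*(-4 + v))
C = -36 (C = 9*(-4) = -36)
(L(-2) - 7) + R(C, r(3)) = (-2 - 7) + (2*3*(-4 + 3))*(-36) = -9 + (2*3*(-1))*(-36) = -9 - 6*(-36) = -9 + 216 = 207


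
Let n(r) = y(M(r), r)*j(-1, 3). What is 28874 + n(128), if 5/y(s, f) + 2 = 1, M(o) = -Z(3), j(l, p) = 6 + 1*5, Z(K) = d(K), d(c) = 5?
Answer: 28819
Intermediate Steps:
Z(K) = 5
j(l, p) = 11 (j(l, p) = 6 + 5 = 11)
M(o) = -5 (M(o) = -1*5 = -5)
y(s, f) = -5 (y(s, f) = 5/(-2 + 1) = 5/(-1) = 5*(-1) = -5)
n(r) = -55 (n(r) = -5*11 = -55)
28874 + n(128) = 28874 - 55 = 28819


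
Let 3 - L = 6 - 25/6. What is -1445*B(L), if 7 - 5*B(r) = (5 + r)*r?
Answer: 2023/36 ≈ 56.194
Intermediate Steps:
L = 7/6 (L = 3 - (6 - 25/6) = 3 - 1*11/6 = 3 - 11/6 = 7/6 ≈ 1.1667)
B(r) = 7/5 - r*(5 + r)/5 (B(r) = 7/5 - (5 + r)*r/5 = 7/5 - r*(5 + r)/5)
-1445*B(L) = -1445*(7/5 - 1*7/6 - (7/6)²/5) = -1445*(7/5 - 7/6 - ⅕*49/36) = -1445*(7/5 - 7/6 - 49/180) = -1445*(-7/180) = 2023/36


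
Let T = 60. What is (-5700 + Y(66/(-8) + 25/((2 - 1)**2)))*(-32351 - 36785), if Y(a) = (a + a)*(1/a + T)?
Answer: 254973568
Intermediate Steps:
Y(a) = 2*a*(60 + 1/a) (Y(a) = (a + a)*(1/a + 60) = (2*a)*(60 + 1/a) = 2*a*(60 + 1/a))
(-5700 + Y(66/(-8) + 25/((2 - 1)**2)))*(-32351 - 36785) = (-5700 + (2 + 120*(66/(-8) + 25/((2 - 1)**2))))*(-32351 - 36785) = (-5700 + (2 + 120*(66*(-1/8) + 25/(1**2))))*(-69136) = (-5700 + (2 + 120*(-33/4 + 25/1)))*(-69136) = (-5700 + (2 + 120*(-33/4 + 25*1)))*(-69136) = (-5700 + (2 + 120*(-33/4 + 25)))*(-69136) = (-5700 + (2 + 120*(67/4)))*(-69136) = (-5700 + (2 + 2010))*(-69136) = (-5700 + 2012)*(-69136) = -3688*(-69136) = 254973568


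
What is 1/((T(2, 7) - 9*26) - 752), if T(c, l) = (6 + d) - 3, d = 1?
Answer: -1/982 ≈ -0.0010183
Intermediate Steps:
T(c, l) = 4 (T(c, l) = (6 + 1) - 3 = 7 - 3 = 4)
1/((T(2, 7) - 9*26) - 752) = 1/((4 - 9*26) - 752) = 1/((4 - 234) - 752) = 1/(-230 - 752) = 1/(-982) = -1/982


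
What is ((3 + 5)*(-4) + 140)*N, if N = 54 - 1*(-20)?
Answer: 7992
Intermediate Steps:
N = 74 (N = 54 + 20 = 74)
((3 + 5)*(-4) + 140)*N = ((3 + 5)*(-4) + 140)*74 = (8*(-4) + 140)*74 = (-32 + 140)*74 = 108*74 = 7992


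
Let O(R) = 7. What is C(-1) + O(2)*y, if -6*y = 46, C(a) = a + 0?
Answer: -164/3 ≈ -54.667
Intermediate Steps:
C(a) = a
y = -23/3 (y = -⅙*46 = -23/3 ≈ -7.6667)
C(-1) + O(2)*y = -1 + 7*(-23/3) = -1 - 161/3 = -164/3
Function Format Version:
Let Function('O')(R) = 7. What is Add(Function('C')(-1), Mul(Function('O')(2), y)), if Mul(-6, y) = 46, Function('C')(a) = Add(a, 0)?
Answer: Rational(-164, 3) ≈ -54.667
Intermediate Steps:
Function('C')(a) = a
y = Rational(-23, 3) (y = Mul(Rational(-1, 6), 46) = Rational(-23, 3) ≈ -7.6667)
Add(Function('C')(-1), Mul(Function('O')(2), y)) = Add(-1, Mul(7, Rational(-23, 3))) = Add(-1, Rational(-161, 3)) = Rational(-164, 3)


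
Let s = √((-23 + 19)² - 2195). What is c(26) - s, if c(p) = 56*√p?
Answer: 56*√26 - I*√2179 ≈ 285.54 - 46.68*I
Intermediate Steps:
s = I*√2179 (s = √((-4)² - 2195) = √(16 - 2195) = √(-2179) = I*√2179 ≈ 46.68*I)
c(26) - s = 56*√26 - I*√2179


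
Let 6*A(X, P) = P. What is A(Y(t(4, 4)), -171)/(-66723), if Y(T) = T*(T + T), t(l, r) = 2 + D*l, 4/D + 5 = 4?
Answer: 19/44482 ≈ 0.00042714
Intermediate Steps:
D = -4 (D = 4/(-5 + 4) = 4/(-1) = 4*(-1) = -4)
t(l, r) = 2 - 4*l
Y(T) = 2*T² (Y(T) = T*(2*T) = 2*T²)
A(X, P) = P/6
A(Y(t(4, 4)), -171)/(-66723) = ((⅙)*(-171))/(-66723) = -57/2*(-1/66723) = 19/44482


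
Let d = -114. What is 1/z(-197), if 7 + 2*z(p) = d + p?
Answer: -1/159 ≈ -0.0062893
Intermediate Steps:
z(p) = -121/2 + p/2 (z(p) = -7/2 + (-114 + p)/2 = -7/2 + (-57 + p/2) = -121/2 + p/2)
1/z(-197) = 1/(-121/2 + (1/2)*(-197)) = 1/(-121/2 - 197/2) = 1/(-159) = -1/159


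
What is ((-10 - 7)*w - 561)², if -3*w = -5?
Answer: 3125824/9 ≈ 3.4731e+5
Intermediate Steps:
w = 5/3 (w = -⅓*(-5) = 5/3 ≈ 1.6667)
((-10 - 7)*w - 561)² = ((-10 - 7)*(5/3) - 561)² = (-17*5/3 - 561)² = (-85/3 - 561)² = (-1768/3)² = 3125824/9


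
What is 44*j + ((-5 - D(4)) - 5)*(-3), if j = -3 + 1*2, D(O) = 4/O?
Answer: -11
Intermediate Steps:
j = -1 (j = -3 + 2 = -1)
44*j + ((-5 - D(4)) - 5)*(-3) = 44*(-1) + ((-5 - 4/4) - 5)*(-3) = -44 + ((-5 - 4/4) - 5)*(-3) = -44 + ((-5 - 1*1) - 5)*(-3) = -44 + ((-5 - 1) - 5)*(-3) = -44 + (-6 - 5)*(-3) = -44 - 11*(-3) = -44 + 33 = -11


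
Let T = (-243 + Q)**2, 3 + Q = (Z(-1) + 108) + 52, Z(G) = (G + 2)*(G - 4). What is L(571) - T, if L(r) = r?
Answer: -7710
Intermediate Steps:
Z(G) = (-4 + G)*(2 + G) (Z(G) = (2 + G)*(-4 + G) = (-4 + G)*(2 + G))
Q = 152 (Q = -3 + (((-8 + (-1)**2 - 2*(-1)) + 108) + 52) = -3 + (((-8 + 1 + 2) + 108) + 52) = -3 + ((-5 + 108) + 52) = -3 + (103 + 52) = -3 + 155 = 152)
T = 8281 (T = (-243 + 152)**2 = (-91)**2 = 8281)
L(571) - T = 571 - 1*8281 = 571 - 8281 = -7710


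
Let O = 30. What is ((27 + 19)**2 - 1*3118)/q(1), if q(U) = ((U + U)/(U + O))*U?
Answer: -15531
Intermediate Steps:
q(U) = 2*U**2/(30 + U) (q(U) = ((U + U)/(U + 30))*U = ((2*U)/(30 + U))*U = (2*U/(30 + U))*U = 2*U**2/(30 + U))
((27 + 19)**2 - 1*3118)/q(1) = ((27 + 19)**2 - 1*3118)/((2*1**2/(30 + 1))) = (46**2 - 3118)/((2*1/31)) = (2116 - 3118)/((2*1*(1/31))) = -1002/2/31 = -1002*31/2 = -15531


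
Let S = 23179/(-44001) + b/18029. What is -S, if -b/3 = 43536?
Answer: 6164776799/793294029 ≈ 7.7711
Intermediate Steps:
b = -130608 (b = -3*43536 = -130608)
S = -6164776799/793294029 (S = 23179/(-44001) - 130608/18029 = 23179*(-1/44001) - 130608*1/18029 = -23179/44001 - 130608/18029 = -6164776799/793294029 ≈ -7.7711)
-S = -1*(-6164776799/793294029) = 6164776799/793294029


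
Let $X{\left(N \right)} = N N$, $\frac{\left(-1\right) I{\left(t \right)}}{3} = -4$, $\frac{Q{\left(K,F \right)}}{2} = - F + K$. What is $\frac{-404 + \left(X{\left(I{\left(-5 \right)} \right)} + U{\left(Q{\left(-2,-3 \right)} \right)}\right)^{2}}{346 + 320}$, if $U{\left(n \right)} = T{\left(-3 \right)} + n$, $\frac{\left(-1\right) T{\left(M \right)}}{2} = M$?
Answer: $\frac{11350}{333} \approx 34.084$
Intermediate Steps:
$Q{\left(K,F \right)} = - 2 F + 2 K$ ($Q{\left(K,F \right)} = 2 \left(- F + K\right) = 2 \left(K - F\right) = - 2 F + 2 K$)
$I{\left(t \right)} = 12$ ($I{\left(t \right)} = \left(-3\right) \left(-4\right) = 12$)
$T{\left(M \right)} = - 2 M$
$X{\left(N \right)} = N^{2}$
$U{\left(n \right)} = 6 + n$ ($U{\left(n \right)} = \left(-2\right) \left(-3\right) + n = 6 + n$)
$\frac{-404 + \left(X{\left(I{\left(-5 \right)} \right)} + U{\left(Q{\left(-2,-3 \right)} \right)}\right)^{2}}{346 + 320} = \frac{-404 + \left(12^{2} + \left(6 + \left(\left(-2\right) \left(-3\right) + 2 \left(-2\right)\right)\right)\right)^{2}}{346 + 320} = \frac{-404 + \left(144 + \left(6 + \left(6 - 4\right)\right)\right)^{2}}{666} = \left(-404 + \left(144 + \left(6 + 2\right)\right)^{2}\right) \frac{1}{666} = \left(-404 + \left(144 + 8\right)^{2}\right) \frac{1}{666} = \left(-404 + 152^{2}\right) \frac{1}{666} = \left(-404 + 23104\right) \frac{1}{666} = 22700 \cdot \frac{1}{666} = \frac{11350}{333}$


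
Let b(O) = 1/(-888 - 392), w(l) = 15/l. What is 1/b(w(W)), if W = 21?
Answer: -1280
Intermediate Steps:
b(O) = -1/1280 (b(O) = 1/(-1280) = -1/1280)
1/b(w(W)) = 1/(-1/1280) = -1280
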